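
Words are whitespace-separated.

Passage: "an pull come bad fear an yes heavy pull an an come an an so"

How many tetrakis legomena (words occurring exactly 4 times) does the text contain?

0

Frequencies: an:6, pull:2, come:2, bad:1, fear:1, yes:1, heavy:1, so:1
Words with frequency 4: (none)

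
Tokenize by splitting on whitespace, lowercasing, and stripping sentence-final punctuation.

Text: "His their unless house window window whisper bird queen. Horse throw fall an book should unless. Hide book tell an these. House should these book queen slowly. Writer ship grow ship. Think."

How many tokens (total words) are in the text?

Tokens: his, their, unless, house, window, window, whisper, bird, queen, horse, throw, fall, an, book, should, unless, hide, book, tell, an, these, house, should, these, book, queen, slowly, writer, ship, grow, ship, think
N = 32

32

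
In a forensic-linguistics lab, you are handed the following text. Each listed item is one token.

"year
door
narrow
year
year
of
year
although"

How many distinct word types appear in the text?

5

Distinct types: {although, door, narrow, of, year}
V = 5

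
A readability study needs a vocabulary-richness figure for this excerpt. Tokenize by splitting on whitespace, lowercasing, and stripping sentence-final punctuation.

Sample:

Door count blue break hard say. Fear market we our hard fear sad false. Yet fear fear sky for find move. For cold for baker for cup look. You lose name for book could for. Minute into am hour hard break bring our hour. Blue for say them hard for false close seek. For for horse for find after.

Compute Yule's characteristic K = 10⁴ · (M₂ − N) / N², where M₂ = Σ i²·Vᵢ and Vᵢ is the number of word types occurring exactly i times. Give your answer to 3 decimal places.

425.165

Frequencies: for:11, hard:4, fear:4, blue:2, break:2, say:2, our:2, false:2, find:2, hour:2, door:1, count:1, market:1, we:1, sad:1, yet:1, sky:1, move:1, cold:1, baker:1, … (16 more, each freq 1)
N = 59. Frequency spectrum: V_1=26, V_2=7, V_4=2, V_11=1
M₂ = 1²·26 + 2²·7 + 4²·2 + 11²·1 = 207
K = 10000 × (207 − 59) / 59² = 425.165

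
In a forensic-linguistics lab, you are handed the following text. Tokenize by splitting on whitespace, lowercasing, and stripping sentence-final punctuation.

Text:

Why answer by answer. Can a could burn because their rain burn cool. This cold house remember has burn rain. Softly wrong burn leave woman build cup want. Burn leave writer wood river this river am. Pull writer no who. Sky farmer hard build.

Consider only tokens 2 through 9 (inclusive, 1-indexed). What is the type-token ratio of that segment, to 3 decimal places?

Segment tokens 2–9: answer, by, answer, can, a, could, burn, because
Segment N = 8, segment V = 7.
TTR = 7 / 8 = 0.875

0.875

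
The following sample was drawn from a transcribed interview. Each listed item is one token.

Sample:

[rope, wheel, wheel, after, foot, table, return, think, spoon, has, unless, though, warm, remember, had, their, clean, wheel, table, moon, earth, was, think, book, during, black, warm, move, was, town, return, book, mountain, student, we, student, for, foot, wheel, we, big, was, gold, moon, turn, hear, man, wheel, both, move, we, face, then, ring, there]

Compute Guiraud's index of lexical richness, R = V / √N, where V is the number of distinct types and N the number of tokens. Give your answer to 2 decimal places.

N = 55, V = 38.
√N = 7.416198
R = 38 / 7.416198 = 5.12

5.12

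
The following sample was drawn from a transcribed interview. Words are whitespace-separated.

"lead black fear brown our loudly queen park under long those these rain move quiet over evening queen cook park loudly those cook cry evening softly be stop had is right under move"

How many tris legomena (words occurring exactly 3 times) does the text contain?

Frequencies: loudly:2, queen:2, park:2, under:2, those:2, move:2, evening:2, cook:2, lead:1, black:1, fear:1, brown:1, our:1, long:1, these:1, rain:1, quiet:1, over:1, cry:1, softly:1, … (5 more, each freq 1)
Words with frequency 3: (none)

0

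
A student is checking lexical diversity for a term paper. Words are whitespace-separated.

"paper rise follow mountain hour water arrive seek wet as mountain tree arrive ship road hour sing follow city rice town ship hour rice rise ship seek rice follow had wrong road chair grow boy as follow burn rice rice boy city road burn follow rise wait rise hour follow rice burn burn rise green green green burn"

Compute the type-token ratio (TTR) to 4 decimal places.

N = 58 tokens, V = 25 types.
TTR = V / N = 25 / 58 = 0.4310

0.4310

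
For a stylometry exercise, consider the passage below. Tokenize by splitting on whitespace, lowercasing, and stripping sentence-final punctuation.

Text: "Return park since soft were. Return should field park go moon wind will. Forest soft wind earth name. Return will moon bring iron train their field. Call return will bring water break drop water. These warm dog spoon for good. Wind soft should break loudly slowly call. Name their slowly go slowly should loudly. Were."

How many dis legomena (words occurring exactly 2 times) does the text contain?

12

Frequencies: return:4, soft:3, should:3, wind:3, will:3, slowly:3, park:2, were:2, field:2, go:2, moon:2, name:2, bring:2, their:2, call:2, water:2, break:2, loudly:2, since:1, forest:1, … (10 more, each freq 1)
Words with frequency 2: break, bring, call, field, go, loudly, moon, name, park, their, water, were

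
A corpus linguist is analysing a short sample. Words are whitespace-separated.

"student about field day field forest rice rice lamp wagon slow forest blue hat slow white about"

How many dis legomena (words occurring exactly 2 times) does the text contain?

Frequencies: about:2, field:2, forest:2, rice:2, slow:2, student:1, day:1, lamp:1, wagon:1, blue:1, hat:1, white:1
Words with frequency 2: about, field, forest, rice, slow

5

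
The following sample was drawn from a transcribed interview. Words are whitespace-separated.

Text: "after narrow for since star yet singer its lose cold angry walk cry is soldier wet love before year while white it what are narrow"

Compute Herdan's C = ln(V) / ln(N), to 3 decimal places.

0.987

N = 25, V = 24.
ln(V) = 3.178054, ln(N) = 3.218876
C = 3.178054 / 3.218876 = 0.987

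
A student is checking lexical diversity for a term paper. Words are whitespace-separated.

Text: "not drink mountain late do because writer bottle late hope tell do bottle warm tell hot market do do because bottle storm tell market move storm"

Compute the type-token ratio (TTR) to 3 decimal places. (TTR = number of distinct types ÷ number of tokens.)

N = 26 tokens, V = 15 types.
TTR = V / N = 15 / 26 = 0.577

0.577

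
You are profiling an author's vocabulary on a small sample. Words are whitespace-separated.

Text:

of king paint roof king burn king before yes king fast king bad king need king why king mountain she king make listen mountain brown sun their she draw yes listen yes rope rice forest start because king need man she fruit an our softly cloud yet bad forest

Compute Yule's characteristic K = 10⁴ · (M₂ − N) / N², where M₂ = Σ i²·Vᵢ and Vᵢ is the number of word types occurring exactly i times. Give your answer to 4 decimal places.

Frequencies: king:10, yes:3, she:3, bad:2, need:2, mountain:2, listen:2, forest:2, of:1, paint:1, roof:1, burn:1, before:1, fast:1, why:1, make:1, brown:1, sun:1, their:1, draw:1, … (11 more, each freq 1)
N = 49. Frequency spectrum: V_1=23, V_2=5, V_3=2, V_10=1
M₂ = 1²·23 + 2²·5 + 3²·2 + 10²·1 = 161
K = 10000 × (161 − 49) / 49² = 466.4723

466.4723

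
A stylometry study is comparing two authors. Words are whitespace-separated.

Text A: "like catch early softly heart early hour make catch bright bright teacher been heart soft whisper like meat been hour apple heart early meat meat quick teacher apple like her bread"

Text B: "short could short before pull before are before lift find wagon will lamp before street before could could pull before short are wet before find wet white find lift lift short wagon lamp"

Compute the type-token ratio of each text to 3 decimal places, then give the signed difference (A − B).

TTR(A) = 17/31 = 0.548
TTR(B) = 13/33 = 0.394
Difference = 0.548 − 0.394 = 0.154

0.154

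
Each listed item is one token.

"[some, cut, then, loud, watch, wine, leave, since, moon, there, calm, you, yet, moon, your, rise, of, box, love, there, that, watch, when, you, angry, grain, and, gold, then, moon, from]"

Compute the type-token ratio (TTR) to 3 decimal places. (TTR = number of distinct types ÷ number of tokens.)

0.806

N = 31 tokens, V = 25 types.
TTR = V / N = 25 / 31 = 0.806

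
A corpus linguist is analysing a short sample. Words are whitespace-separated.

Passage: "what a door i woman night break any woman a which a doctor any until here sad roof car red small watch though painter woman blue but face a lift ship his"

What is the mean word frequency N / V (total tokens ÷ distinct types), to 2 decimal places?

1.23

N = 32 tokens, V = 26 types.
Mean frequency = N / V = 32 / 26 = 1.23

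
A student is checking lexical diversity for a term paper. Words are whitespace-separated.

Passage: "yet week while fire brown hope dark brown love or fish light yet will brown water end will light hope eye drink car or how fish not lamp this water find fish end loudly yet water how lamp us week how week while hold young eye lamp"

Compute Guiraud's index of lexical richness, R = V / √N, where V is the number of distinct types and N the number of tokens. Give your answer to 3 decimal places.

N = 47, V = 26.
√N = 6.855655
R = 26 / 6.855655 = 3.792

3.792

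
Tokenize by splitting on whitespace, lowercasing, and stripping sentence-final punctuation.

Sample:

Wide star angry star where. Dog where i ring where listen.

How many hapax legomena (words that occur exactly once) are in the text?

6

Frequencies: where:3, star:2, wide:1, angry:1, dog:1, i:1, ring:1, listen:1
Hapax (freq=1): angry, dog, i, listen, ring, wide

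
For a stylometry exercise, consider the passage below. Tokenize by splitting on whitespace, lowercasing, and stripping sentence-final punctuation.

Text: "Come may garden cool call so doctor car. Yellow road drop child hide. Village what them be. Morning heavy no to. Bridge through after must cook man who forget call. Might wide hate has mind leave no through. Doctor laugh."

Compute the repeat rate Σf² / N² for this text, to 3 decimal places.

Frequencies: call:2, doctor:2, no:2, through:2, come:1, may:1, garden:1, cool:1, so:1, car:1, yellow:1, road:1, drop:1, child:1, hide:1, village:1, what:1, them:1, be:1, morning:1, … (16 more, each freq 1)
Σf² = 48; N² = 1600
Repeat rate = 48 / 1600 = 0.030

0.030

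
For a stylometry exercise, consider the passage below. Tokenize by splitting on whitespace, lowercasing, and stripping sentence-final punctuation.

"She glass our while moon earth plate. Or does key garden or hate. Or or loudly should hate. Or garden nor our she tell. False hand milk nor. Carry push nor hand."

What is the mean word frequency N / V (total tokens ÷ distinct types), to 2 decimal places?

N = 32 tokens, V = 21 types.
Mean frequency = N / V = 32 / 21 = 1.52

1.52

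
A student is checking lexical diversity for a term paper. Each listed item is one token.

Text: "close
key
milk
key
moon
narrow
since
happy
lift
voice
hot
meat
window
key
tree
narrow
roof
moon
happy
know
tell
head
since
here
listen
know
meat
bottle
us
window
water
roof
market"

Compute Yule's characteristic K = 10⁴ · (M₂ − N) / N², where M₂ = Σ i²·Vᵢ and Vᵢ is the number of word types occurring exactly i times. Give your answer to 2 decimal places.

Frequencies: key:3, moon:2, narrow:2, since:2, happy:2, meat:2, window:2, roof:2, know:2, close:1, milk:1, lift:1, voice:1, hot:1, tree:1, tell:1, head:1, here:1, listen:1, bottle:1, … (3 more, each freq 1)
N = 33. Frequency spectrum: V_1=14, V_2=8, V_3=1
M₂ = 1²·14 + 2²·8 + 3²·1 = 55
K = 10000 × (55 − 33) / 33² = 202.02

202.02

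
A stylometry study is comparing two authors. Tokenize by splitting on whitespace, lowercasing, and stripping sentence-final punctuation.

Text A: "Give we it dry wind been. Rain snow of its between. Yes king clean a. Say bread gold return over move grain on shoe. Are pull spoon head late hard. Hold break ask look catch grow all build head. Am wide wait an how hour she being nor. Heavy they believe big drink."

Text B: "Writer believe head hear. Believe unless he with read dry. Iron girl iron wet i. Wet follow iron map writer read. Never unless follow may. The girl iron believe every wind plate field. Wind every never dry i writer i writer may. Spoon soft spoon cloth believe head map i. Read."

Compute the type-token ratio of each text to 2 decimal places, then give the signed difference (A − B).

0.49

TTR(A) = 52/53 = 0.98
TTR(B) = 25/51 = 0.49
Difference = 0.98 − 0.49 = 0.49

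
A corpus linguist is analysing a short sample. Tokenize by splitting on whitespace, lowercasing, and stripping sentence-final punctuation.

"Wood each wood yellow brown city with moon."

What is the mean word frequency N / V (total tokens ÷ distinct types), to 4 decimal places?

N = 8 tokens, V = 7 types.
Mean frequency = N / V = 8 / 7 = 1.1429

1.1429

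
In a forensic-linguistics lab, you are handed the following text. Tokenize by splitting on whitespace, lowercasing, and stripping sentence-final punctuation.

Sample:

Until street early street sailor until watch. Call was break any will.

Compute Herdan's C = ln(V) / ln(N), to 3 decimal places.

N = 12, V = 10.
ln(V) = 2.302585, ln(N) = 2.484907
C = 2.302585 / 2.484907 = 0.927

0.927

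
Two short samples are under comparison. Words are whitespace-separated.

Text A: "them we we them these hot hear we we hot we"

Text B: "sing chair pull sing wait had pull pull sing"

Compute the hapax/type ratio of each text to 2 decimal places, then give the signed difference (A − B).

A: hapax=2, V=5, ratio=0.40
B: hapax=3, V=5, ratio=0.60
Difference = 0.40 − 0.60 = -0.20

-0.20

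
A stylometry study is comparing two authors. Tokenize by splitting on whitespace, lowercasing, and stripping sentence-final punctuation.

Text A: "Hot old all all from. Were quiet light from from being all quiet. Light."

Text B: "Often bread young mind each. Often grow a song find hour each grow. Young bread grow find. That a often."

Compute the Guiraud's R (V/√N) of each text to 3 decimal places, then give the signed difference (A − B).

A: V=8, N=14, R=2.138
B: V=11, N=20, R=2.460
Difference = 2.138 − 2.460 = -0.322

-0.322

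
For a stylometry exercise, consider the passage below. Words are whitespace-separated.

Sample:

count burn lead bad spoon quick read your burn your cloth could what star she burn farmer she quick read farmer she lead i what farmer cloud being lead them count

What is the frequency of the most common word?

3

Frequencies: burn:3, lead:3, she:3, farmer:3, count:2, quick:2, read:2, your:2, what:2, bad:1, spoon:1, cloth:1, could:1, star:1, i:1, cloud:1, being:1, them:1
Most common: 'burn' with frequency 3.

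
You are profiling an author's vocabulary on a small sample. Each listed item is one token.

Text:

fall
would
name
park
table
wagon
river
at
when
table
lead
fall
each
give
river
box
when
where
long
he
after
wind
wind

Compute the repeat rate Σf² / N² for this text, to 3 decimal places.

0.062

Frequencies: fall:2, table:2, river:2, when:2, wind:2, would:1, name:1, park:1, wagon:1, at:1, lead:1, each:1, give:1, box:1, where:1, long:1, he:1, after:1
Σf² = 33; N² = 529
Repeat rate = 33 / 529 = 0.062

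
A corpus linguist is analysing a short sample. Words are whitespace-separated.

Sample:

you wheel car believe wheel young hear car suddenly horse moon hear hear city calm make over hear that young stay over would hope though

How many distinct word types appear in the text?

Distinct types: {believe, calm, car, city, hear, hope, horse, make, moon, over, stay, suddenly, that, though, wheel, would, you, young}
V = 18

18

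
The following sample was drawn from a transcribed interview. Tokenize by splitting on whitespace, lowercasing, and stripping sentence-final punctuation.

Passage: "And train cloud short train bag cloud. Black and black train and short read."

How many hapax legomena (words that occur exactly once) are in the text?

2

Frequencies: and:3, train:3, cloud:2, short:2, black:2, bag:1, read:1
Hapax (freq=1): bag, read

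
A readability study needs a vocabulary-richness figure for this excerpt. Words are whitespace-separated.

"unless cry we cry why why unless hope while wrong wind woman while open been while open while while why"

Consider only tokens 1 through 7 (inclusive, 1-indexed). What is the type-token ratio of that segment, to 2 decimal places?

Segment tokens 1–7: unless, cry, we, cry, why, why, unless
Segment N = 7, segment V = 4.
TTR = 4 / 7 = 0.57

0.57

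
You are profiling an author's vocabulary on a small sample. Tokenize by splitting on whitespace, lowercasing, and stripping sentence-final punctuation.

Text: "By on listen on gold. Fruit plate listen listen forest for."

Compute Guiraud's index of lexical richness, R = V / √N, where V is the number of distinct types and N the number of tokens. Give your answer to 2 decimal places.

2.41

N = 11, V = 8.
√N = 3.316625
R = 8 / 3.316625 = 2.41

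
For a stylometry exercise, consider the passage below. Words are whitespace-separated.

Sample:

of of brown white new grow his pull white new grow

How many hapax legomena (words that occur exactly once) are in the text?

Frequencies: of:2, white:2, new:2, grow:2, brown:1, his:1, pull:1
Hapax (freq=1): brown, his, pull

3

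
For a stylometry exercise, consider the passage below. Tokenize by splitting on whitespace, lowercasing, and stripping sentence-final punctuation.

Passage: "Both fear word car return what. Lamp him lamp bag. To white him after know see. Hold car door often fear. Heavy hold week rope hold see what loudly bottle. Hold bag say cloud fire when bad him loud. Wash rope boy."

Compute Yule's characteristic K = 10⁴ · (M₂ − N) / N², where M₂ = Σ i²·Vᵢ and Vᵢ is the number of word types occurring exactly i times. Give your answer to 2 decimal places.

Frequencies: hold:4, him:3, fear:2, car:2, what:2, lamp:2, bag:2, see:2, rope:2, both:1, word:1, return:1, to:1, white:1, after:1, know:1, door:1, often:1, heavy:1, week:1, … (10 more, each freq 1)
N = 42. Frequency spectrum: V_1=21, V_2=7, V_3=1, V_4=1
M₂ = 1²·21 + 2²·7 + 3²·1 + 4²·1 = 74
K = 10000 × (74 − 42) / 42² = 181.41

181.41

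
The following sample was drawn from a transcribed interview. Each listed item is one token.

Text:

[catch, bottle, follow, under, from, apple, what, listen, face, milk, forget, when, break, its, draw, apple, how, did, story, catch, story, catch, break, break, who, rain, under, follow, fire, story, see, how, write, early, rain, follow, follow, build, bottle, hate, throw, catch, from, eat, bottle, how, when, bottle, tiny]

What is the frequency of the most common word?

4

Frequencies: catch:4, bottle:4, follow:4, break:3, how:3, story:3, under:2, from:2, apple:2, when:2, rain:2, what:1, listen:1, face:1, milk:1, forget:1, its:1, draw:1, did:1, who:1, … (9 more, each freq 1)
Most common: 'catch' with frequency 4.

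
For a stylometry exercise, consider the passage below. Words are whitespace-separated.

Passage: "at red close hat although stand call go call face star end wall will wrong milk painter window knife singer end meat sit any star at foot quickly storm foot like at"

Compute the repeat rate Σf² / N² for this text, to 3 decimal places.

0.045

Frequencies: at:3, call:2, star:2, end:2, foot:2, red:1, close:1, hat:1, although:1, stand:1, go:1, face:1, wall:1, will:1, wrong:1, milk:1, painter:1, window:1, knife:1, singer:1, … (6 more, each freq 1)
Σf² = 46; N² = 1024
Repeat rate = 46 / 1024 = 0.045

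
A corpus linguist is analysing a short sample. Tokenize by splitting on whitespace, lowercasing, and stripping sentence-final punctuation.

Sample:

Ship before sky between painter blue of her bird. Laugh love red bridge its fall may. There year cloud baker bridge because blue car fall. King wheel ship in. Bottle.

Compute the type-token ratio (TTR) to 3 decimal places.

N = 30 tokens, V = 26 types.
TTR = V / N = 26 / 30 = 0.867

0.867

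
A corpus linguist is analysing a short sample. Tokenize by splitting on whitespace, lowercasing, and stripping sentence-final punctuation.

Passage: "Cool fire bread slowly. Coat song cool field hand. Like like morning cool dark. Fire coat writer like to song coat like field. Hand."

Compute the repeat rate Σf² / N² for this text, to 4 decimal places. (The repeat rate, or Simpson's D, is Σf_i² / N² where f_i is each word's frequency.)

Frequencies: like:4, cool:3, coat:3, fire:2, song:2, field:2, hand:2, bread:1, slowly:1, morning:1, dark:1, writer:1, to:1
Σf² = 56; N² = 576
Repeat rate = 56 / 576 = 0.0972

0.0972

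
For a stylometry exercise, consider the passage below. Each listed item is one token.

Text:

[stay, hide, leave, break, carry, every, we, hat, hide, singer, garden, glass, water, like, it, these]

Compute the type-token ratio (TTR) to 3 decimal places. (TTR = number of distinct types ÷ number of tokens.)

0.938

N = 16 tokens, V = 15 types.
TTR = V / N = 15 / 16 = 0.938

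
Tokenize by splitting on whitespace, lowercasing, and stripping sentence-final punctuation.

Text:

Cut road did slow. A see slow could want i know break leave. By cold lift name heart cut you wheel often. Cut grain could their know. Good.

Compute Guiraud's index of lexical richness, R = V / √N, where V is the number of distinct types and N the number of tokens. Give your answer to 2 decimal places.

N = 28, V = 23.
√N = 5.291503
R = 23 / 5.291503 = 4.35

4.35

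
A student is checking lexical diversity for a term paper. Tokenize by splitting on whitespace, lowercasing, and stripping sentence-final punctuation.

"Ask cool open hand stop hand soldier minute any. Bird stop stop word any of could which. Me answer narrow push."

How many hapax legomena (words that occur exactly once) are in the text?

Frequencies: stop:3, hand:2, any:2, ask:1, cool:1, open:1, soldier:1, minute:1, bird:1, word:1, of:1, could:1, which:1, me:1, answer:1, narrow:1, push:1
Hapax (freq=1): answer, ask, bird, cool, could, me, minute, narrow, of, open, push, soldier, which, word

14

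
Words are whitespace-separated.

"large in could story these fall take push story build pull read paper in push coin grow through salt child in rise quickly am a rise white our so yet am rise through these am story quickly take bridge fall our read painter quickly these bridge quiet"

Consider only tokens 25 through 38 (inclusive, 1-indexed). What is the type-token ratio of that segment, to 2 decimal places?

0.86

Segment tokens 25–38: a, rise, white, our, so, yet, am, rise, through, these, am, story, quickly, take
Segment N = 14, segment V = 12.
TTR = 12 / 14 = 0.86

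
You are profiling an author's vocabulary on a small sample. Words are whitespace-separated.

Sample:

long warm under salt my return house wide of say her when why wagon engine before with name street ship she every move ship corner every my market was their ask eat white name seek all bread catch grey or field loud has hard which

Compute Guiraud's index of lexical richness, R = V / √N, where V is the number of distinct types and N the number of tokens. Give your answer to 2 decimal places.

N = 45, V = 41.
√N = 6.708204
R = 41 / 6.708204 = 6.11

6.11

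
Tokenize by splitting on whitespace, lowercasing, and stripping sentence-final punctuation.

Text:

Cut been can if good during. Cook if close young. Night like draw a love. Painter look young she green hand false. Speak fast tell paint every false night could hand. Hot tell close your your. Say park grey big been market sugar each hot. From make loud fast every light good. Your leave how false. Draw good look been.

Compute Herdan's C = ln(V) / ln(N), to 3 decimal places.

N = 60, V = 41.
ln(V) = 3.713572, ln(N) = 4.094345
C = 3.713572 / 4.094345 = 0.907

0.907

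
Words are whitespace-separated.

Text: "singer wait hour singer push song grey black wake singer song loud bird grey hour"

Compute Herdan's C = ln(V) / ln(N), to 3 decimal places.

0.850

N = 15, V = 10.
ln(V) = 2.302585, ln(N) = 2.708050
C = 2.302585 / 2.708050 = 0.850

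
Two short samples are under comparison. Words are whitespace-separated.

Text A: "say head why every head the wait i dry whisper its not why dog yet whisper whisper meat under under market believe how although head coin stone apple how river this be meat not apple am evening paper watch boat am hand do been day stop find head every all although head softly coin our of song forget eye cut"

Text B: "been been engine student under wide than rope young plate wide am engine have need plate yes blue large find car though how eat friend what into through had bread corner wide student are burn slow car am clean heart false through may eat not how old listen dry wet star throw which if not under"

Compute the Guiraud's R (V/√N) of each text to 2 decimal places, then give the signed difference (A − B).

-0.07

A: V=44, N=60, R=5.68
B: V=43, N=56, R=5.75
Difference = 5.68 − 5.75 = -0.07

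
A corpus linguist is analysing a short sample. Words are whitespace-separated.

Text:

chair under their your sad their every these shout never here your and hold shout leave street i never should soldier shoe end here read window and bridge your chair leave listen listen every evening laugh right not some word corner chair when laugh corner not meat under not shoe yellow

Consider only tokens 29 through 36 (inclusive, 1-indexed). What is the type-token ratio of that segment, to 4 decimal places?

0.8750

Segment tokens 29–36: your, chair, leave, listen, listen, every, evening, laugh
Segment N = 8, segment V = 7.
TTR = 7 / 8 = 0.8750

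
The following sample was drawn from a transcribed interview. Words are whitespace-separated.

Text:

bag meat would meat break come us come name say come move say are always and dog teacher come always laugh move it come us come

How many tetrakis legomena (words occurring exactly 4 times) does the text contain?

Frequencies: come:6, meat:2, us:2, say:2, move:2, always:2, bag:1, would:1, break:1, name:1, are:1, and:1, dog:1, teacher:1, laugh:1, it:1
Words with frequency 4: (none)

0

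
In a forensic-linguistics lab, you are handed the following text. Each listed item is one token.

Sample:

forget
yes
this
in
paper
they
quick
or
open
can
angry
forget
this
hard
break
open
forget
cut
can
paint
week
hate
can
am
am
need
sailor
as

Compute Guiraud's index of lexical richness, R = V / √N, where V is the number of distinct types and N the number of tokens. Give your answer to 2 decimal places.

N = 28, V = 21.
√N = 5.291503
R = 21 / 5.291503 = 3.97

3.97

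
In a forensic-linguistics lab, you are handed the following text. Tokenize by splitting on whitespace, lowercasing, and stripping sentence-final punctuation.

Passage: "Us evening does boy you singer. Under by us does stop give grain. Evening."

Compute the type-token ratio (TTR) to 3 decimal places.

0.786

N = 14 tokens, V = 11 types.
TTR = V / N = 11 / 14 = 0.786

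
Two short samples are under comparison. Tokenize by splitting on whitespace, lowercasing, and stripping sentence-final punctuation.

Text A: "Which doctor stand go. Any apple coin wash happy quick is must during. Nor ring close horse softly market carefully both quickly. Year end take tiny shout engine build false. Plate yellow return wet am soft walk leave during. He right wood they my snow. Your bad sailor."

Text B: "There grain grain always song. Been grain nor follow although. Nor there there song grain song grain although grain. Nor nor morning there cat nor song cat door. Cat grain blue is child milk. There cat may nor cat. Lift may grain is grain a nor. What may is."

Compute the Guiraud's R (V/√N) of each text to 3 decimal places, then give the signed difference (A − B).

A: V=47, N=48, R=6.784
B: V=19, N=49, R=2.714
Difference = 6.784 − 2.714 = 4.070

4.070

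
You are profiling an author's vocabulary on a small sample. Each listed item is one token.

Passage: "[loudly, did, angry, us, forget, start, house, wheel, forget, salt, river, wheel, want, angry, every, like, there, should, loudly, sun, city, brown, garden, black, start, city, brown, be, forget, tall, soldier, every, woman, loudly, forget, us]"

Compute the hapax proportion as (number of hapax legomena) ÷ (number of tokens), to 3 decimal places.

Frequencies: forget:4, loudly:3, angry:2, us:2, start:2, wheel:2, every:2, city:2, brown:2, did:1, house:1, salt:1, river:1, want:1, like:1, there:1, should:1, sun:1, garden:1, black:1, … (4 more, each freq 1)
Hapax count = 15; token count = 36.
Ratio = 15 / 36 = 0.417

0.417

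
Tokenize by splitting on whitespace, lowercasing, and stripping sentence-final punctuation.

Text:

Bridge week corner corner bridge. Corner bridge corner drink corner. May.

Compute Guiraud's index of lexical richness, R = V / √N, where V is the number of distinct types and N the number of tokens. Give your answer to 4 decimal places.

1.5076

N = 11, V = 5.
√N = 3.316625
R = 5 / 3.316625 = 1.5076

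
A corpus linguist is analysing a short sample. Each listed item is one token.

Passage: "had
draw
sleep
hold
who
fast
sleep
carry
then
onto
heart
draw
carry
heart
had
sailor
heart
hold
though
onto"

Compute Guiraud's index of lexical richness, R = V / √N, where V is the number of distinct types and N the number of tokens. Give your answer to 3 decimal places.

2.683

N = 20, V = 12.
√N = 4.472136
R = 12 / 4.472136 = 2.683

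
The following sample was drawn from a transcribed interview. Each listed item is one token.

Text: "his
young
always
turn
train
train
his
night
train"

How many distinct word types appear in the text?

6

Distinct types: {always, his, night, train, turn, young}
V = 6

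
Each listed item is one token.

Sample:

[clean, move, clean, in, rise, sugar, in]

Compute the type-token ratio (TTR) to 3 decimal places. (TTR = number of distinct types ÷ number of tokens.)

0.714

N = 7 tokens, V = 5 types.
TTR = V / N = 5 / 7 = 0.714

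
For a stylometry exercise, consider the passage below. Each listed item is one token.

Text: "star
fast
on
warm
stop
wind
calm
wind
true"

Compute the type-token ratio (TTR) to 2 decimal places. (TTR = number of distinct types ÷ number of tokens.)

N = 9 tokens, V = 8 types.
TTR = V / N = 8 / 9 = 0.89

0.89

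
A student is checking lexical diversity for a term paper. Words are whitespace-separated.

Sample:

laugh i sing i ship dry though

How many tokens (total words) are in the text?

Tokens: laugh, i, sing, i, ship, dry, though
N = 7

7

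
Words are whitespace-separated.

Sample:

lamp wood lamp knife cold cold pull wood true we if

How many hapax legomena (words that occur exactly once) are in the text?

Frequencies: lamp:2, wood:2, cold:2, knife:1, pull:1, true:1, we:1, if:1
Hapax (freq=1): if, knife, pull, true, we

5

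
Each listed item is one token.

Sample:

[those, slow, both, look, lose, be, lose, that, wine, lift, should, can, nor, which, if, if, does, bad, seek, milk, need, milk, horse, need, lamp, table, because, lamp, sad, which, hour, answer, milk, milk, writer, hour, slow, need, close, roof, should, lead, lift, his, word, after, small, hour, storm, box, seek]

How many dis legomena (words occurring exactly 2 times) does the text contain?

8

Frequencies: milk:4, need:3, hour:3, slow:2, lose:2, lift:2, should:2, which:2, if:2, seek:2, lamp:2, those:1, both:1, look:1, be:1, that:1, wine:1, can:1, nor:1, does:1, … (16 more, each freq 1)
Words with frequency 2: if, lamp, lift, lose, seek, should, slow, which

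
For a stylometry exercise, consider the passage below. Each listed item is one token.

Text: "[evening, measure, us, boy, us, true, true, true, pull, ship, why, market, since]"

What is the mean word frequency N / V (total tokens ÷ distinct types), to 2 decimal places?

N = 13 tokens, V = 10 types.
Mean frequency = N / V = 13 / 10 = 1.30

1.30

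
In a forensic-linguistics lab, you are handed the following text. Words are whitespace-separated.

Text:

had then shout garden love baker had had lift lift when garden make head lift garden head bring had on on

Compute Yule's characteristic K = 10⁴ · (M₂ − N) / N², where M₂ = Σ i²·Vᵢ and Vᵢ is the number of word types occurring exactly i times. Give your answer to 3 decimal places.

Frequencies: had:4, garden:3, lift:3, head:2, on:2, then:1, shout:1, love:1, baker:1, when:1, make:1, bring:1
N = 21. Frequency spectrum: V_1=7, V_2=2, V_3=2, V_4=1
M₂ = 1²·7 + 2²·2 + 3²·2 + 4²·1 = 49
K = 10000 × (49 − 21) / 21² = 634.921

634.921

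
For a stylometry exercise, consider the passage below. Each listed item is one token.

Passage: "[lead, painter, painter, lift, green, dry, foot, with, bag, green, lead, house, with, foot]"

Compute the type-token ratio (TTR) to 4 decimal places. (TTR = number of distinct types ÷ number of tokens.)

0.6429

N = 14 tokens, V = 9 types.
TTR = V / N = 9 / 14 = 0.6429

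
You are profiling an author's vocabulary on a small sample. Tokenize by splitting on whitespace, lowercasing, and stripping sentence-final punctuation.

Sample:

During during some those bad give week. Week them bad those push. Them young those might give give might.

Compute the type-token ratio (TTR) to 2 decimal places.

0.53

N = 19 tokens, V = 10 types.
TTR = V / N = 10 / 19 = 0.53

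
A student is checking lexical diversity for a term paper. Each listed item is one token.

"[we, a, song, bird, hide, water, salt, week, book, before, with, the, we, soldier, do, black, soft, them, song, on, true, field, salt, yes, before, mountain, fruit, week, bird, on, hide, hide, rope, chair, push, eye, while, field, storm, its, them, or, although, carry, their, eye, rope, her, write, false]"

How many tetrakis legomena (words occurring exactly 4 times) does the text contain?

0

Frequencies: hide:3, we:2, song:2, bird:2, salt:2, week:2, before:2, them:2, on:2, field:2, rope:2, eye:2, a:1, water:1, book:1, with:1, the:1, soldier:1, do:1, black:1, … (17 more, each freq 1)
Words with frequency 4: (none)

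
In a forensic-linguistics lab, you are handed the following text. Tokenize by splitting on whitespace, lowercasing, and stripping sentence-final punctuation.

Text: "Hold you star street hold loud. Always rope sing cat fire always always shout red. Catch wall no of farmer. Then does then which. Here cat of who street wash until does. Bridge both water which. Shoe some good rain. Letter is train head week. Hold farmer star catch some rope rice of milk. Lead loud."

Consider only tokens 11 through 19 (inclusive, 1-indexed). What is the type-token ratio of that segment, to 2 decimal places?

0.89

Segment tokens 11–19: fire, always, always, shout, red, catch, wall, no, of
Segment N = 9, segment V = 8.
TTR = 8 / 9 = 0.89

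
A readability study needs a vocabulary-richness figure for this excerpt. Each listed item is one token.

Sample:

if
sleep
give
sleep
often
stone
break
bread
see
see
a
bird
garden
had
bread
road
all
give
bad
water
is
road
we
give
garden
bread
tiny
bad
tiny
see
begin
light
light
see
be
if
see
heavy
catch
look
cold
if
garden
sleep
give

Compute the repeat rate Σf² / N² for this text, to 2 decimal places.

0.05

Frequencies: see:5, give:4, if:3, sleep:3, bread:3, garden:3, road:2, bad:2, tiny:2, light:2, often:1, stone:1, break:1, a:1, bird:1, had:1, all:1, water:1, is:1, we:1, … (6 more, each freq 1)
Σf² = 109; N² = 2025
Repeat rate = 109 / 2025 = 0.05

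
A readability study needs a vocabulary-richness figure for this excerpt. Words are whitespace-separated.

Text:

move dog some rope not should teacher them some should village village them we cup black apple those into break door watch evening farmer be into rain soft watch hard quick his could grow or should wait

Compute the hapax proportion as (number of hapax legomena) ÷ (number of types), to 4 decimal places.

Frequencies: should:3, some:2, them:2, village:2, into:2, watch:2, move:1, dog:1, rope:1, not:1, teacher:1, we:1, cup:1, black:1, apple:1, those:1, break:1, door:1, evening:1, farmer:1, … (10 more, each freq 1)
Hapax count = 24; type count = 30.
Ratio = 24 / 30 = 0.8000

0.8000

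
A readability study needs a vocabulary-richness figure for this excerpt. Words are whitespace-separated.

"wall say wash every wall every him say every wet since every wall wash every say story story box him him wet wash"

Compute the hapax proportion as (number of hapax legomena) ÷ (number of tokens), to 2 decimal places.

0.09

Frequencies: every:5, wall:3, say:3, wash:3, him:3, wet:2, story:2, since:1, box:1
Hapax count = 2; token count = 23.
Ratio = 2 / 23 = 0.09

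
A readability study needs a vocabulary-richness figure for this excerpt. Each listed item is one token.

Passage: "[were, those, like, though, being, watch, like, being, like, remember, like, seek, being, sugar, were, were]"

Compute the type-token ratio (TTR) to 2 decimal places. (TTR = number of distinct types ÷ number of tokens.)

N = 16 tokens, V = 9 types.
TTR = V / N = 9 / 16 = 0.56

0.56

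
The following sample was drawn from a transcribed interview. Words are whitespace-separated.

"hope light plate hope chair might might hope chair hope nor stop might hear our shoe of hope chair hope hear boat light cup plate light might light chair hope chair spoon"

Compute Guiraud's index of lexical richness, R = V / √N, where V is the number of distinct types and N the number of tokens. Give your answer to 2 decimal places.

N = 32, V = 14.
√N = 5.656854
R = 14 / 5.656854 = 2.47

2.47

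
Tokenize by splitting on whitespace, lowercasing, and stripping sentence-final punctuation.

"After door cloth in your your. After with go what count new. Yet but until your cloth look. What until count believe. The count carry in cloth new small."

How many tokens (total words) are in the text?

29

Tokens: after, door, cloth, in, your, your, after, with, go, what, count, new, yet, but, until, your, cloth, look, what, until, count, believe, the, count, carry, in, cloth, new, small
N = 29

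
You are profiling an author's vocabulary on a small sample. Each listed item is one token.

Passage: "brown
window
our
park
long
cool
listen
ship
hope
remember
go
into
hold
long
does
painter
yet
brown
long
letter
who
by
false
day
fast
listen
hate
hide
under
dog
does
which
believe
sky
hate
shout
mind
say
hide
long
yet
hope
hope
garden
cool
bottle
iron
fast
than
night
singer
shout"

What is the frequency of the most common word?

Frequencies: long:4, hope:3, brown:2, cool:2, listen:2, does:2, yet:2, fast:2, hate:2, hide:2, shout:2, window:1, our:1, park:1, ship:1, remember:1, go:1, into:1, hold:1, painter:1, … (18 more, each freq 1)
Most common: 'long' with frequency 4.

4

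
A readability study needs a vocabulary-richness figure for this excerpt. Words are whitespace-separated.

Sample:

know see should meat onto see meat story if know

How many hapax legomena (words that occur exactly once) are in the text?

4

Frequencies: know:2, see:2, meat:2, should:1, onto:1, story:1, if:1
Hapax (freq=1): if, onto, should, story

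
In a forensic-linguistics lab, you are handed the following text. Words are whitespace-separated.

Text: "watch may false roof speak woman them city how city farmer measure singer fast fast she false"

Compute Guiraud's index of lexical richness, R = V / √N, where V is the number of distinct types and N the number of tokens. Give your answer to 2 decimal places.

3.40

N = 17, V = 14.
√N = 4.123106
R = 14 / 4.123106 = 3.40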